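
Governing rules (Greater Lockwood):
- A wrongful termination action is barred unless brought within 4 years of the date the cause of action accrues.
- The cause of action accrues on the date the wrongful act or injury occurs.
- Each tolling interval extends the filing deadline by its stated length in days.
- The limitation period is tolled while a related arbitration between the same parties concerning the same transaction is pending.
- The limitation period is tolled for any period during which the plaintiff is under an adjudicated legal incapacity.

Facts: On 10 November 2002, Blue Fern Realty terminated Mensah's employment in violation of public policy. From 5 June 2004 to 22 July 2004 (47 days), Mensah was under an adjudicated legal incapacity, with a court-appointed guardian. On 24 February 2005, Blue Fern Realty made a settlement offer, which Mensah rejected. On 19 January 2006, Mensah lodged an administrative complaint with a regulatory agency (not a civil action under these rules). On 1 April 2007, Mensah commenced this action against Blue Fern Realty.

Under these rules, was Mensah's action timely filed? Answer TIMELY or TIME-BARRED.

TIME-BARRED

The claim accrued on 10 November 2002, when the wrongful act occurred.
4 years from 10 November 2002 is 10 November 2006.
Because the plaintiff's legal incapacity ran from 5 June 2004 to 22 July 2004, the deadline is extended by 47 days to 27 December 2006.
The other events in the timeline have no effect on the limitation period under the stated rules.
The 1 April 2007 filing falls after the 27 December 2006 deadline; the claim is time-barred.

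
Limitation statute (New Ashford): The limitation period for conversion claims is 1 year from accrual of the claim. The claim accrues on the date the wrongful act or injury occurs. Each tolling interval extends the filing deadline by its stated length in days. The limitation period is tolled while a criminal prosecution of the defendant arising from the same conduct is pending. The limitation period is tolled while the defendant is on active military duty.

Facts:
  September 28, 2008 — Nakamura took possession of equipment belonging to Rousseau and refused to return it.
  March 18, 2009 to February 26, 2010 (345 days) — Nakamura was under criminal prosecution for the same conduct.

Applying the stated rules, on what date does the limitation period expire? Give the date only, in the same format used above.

The claim accrued on September 28, 2008, the date of the act.
1 year from September 28, 2008 is September 28, 2009.
The period was tolled for 345 days by the pending criminal prosecution (March 18, 2009 to February 26, 2010), pushing the deadline to September 8, 2010.

September 8, 2010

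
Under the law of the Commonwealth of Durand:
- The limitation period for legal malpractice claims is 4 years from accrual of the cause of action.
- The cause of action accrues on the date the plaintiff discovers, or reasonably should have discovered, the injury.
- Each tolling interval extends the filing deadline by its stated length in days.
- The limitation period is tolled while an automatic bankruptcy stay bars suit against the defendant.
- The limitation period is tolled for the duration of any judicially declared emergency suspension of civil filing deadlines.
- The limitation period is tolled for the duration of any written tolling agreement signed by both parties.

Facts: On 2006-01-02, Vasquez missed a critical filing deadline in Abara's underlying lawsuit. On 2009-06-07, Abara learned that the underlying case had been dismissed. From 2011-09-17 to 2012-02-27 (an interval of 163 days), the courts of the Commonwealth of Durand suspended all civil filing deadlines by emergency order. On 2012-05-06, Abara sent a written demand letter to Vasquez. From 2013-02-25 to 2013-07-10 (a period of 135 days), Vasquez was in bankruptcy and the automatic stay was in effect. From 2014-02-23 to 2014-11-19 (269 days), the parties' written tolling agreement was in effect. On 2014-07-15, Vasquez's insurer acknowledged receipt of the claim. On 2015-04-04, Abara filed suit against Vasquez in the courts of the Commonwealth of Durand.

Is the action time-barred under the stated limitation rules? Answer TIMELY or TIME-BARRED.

TIME-BARRED

Under the discovery rule, the claim accrued on 2009-06-07, when Abara discovered the injury — not on the 2006-01-02 date of the underlying act.
Adding the 4 years base period to 2009-06-07 gives a deadline of 2013-06-07, before any tolling.
The emergency suspension of filing deadlines from 2011-09-17 to 2012-02-27 tolled the period for 163 days, extending the deadline to 2013-11-17.
Because the automatic bankruptcy stay ran from 2013-02-25 to 2013-07-10, the deadline is extended by 135 days to 2014-04-01.
The written tolling agreement from 2014-02-23 to 2014-11-19 tolled the period for 269 days, extending the deadline to 2014-12-26.
None of the other events listed affects the running of the period under the stated rules.
The 2015-04-04 filing falls after the 2014-12-26 deadline; the claim is time-barred.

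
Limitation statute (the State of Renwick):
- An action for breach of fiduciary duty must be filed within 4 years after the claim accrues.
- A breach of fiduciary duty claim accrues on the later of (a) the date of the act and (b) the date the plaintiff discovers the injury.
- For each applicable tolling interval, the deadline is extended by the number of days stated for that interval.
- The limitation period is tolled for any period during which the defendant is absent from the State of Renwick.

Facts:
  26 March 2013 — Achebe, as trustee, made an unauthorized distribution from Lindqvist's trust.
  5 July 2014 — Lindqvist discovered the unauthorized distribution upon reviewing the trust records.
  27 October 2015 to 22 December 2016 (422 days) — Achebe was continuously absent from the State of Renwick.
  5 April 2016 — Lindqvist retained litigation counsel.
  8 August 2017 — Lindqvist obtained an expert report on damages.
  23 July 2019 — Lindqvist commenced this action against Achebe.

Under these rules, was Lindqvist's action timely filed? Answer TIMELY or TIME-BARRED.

Taking the later of the act (26 March 2013) and discovery (5 July 2014), the claim accrued on 5 July 2014.
The untolled deadline — 4 years after 5 July 2014 — is 5 July 2018.
The defendant's absence from the jurisdiction from 27 October 2015 to 22 December 2016 tolled the period for 422 days, extending the deadline to 31 August 2019.
None of the other events listed affects the running of the period under the stated rules.
Lindqvist filed on 23 July 2019, before the 31 August 2019 deadline, so the action is timely.

TIMELY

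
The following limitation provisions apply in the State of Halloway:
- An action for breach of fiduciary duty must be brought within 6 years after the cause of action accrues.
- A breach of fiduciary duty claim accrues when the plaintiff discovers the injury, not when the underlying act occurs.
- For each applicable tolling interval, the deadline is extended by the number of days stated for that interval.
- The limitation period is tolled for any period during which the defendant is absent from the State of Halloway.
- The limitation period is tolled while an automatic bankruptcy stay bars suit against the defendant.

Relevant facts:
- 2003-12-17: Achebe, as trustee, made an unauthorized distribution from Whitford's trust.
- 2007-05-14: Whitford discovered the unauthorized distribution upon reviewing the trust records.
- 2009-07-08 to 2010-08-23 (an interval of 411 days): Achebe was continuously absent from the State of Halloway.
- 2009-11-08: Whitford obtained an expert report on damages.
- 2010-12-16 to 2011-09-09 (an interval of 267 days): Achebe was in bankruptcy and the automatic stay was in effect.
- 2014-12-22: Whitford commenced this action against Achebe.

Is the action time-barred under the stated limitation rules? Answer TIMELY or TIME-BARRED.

The claim did not accrue until Whitford discovered the injury on 2007-05-14; the 2003-12-17 act date does not start the clock under the stated rule.
Adding the 6 years base period to 2007-05-14 gives a deadline of 2013-05-14, before any tolling.
The defendant's absence from the jurisdiction from 2009-07-08 to 2010-08-23 tolled the period for 411 days, extending the deadline to 2014-06-29.
The period was tolled for 267 days by the automatic bankruptcy stay (2010-12-16 to 2011-09-09), pushing the deadline to 2015-03-23.
The other events in the timeline have no effect on the limitation period under the stated rules.
Filing on 2014-12-22 beat the 2015-03-23 deadline — the action is timely.

TIMELY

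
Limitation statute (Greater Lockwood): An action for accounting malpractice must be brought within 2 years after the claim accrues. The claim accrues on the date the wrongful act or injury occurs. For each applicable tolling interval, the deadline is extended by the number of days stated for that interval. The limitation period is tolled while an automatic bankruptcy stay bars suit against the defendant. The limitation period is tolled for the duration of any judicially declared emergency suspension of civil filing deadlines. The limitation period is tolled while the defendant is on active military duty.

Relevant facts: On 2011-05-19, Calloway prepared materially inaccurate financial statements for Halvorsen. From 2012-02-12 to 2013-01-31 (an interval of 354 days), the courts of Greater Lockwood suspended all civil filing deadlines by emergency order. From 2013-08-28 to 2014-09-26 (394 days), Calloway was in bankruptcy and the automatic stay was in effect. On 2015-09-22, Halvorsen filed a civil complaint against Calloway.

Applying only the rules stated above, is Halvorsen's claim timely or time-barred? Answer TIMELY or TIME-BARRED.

TIME-BARRED

The claim accrued on 2011-05-19, when the wrongful act occurred.
The untolled deadline — 2 years after 2011-05-19 — is 2013-05-19.
The emergency suspension of filing deadlines from 2012-02-12 to 2013-01-31 tolled the period for 354 days, extending the deadline to 2014-05-08.
Because the automatic bankruptcy stay ran from 2013-08-28 to 2014-09-26, the deadline is extended by 394 days to 2015-06-06.
Filing on 2015-09-22 missed the 2015-06-06 deadline — the action is time-barred.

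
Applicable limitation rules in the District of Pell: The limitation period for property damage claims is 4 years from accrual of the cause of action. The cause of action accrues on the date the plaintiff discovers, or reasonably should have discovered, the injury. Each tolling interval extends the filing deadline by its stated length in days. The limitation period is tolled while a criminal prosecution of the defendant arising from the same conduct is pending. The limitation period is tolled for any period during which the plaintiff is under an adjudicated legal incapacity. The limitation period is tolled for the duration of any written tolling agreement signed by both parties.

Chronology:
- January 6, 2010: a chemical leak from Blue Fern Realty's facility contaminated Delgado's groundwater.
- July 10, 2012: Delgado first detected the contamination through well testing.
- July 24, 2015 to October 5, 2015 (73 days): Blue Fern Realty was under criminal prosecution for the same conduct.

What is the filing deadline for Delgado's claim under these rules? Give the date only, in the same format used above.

Accrual is tied to discovery, so the period began on July 10, 2012 rather than on January 6, 2010 when the act occurred.
The untolled deadline — 4 years after July 10, 2012 — is July 10, 2016.
Because the pending criminal prosecution ran from July 24, 2015 to October 5, 2015, the deadline is extended by 73 days to September 21, 2016.

September 21, 2016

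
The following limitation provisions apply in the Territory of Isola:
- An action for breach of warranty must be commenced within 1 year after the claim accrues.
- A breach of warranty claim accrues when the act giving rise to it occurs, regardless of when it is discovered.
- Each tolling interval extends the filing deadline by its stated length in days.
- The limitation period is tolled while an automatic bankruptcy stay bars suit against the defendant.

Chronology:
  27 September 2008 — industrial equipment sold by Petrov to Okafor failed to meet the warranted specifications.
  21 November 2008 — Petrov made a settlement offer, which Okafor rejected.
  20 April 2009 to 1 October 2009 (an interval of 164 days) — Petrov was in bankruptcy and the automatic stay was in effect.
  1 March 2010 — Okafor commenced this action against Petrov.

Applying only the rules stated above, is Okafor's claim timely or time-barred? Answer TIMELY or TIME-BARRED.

TIMELY

The limitation period began to run on 27 September 2008.
1 year from 27 September 2008 is 27 September 2009.
The period was tolled for 164 days by the automatic bankruptcy stay (20 April 2009 to 1 October 2009), pushing the deadline to 10 March 2010.
None of the other events listed affects the running of the period under the stated rules.
Filing on 1 March 2010 beat the 10 March 2010 deadline — the action is timely.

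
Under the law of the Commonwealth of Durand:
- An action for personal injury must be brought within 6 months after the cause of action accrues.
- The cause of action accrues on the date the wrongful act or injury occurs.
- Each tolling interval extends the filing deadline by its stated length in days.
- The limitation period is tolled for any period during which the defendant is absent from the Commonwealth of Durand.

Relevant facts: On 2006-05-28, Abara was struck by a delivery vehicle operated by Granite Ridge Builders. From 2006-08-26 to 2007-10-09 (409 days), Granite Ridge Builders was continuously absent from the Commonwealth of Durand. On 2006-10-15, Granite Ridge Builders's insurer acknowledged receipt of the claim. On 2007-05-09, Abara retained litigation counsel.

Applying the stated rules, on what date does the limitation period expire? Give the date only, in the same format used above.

The limitation period began to run on 2006-05-28.
Adding the 6 months base period to 2006-05-28 gives a deadline of 2006-11-28, before any tolling.
The defendant's absence from the jurisdiction from 2006-08-26 to 2007-10-09 tolled the period for 409 days, extending the deadline to 2008-01-11.
The other events in the timeline have no effect on the limitation period under the stated rules.

2008-01-11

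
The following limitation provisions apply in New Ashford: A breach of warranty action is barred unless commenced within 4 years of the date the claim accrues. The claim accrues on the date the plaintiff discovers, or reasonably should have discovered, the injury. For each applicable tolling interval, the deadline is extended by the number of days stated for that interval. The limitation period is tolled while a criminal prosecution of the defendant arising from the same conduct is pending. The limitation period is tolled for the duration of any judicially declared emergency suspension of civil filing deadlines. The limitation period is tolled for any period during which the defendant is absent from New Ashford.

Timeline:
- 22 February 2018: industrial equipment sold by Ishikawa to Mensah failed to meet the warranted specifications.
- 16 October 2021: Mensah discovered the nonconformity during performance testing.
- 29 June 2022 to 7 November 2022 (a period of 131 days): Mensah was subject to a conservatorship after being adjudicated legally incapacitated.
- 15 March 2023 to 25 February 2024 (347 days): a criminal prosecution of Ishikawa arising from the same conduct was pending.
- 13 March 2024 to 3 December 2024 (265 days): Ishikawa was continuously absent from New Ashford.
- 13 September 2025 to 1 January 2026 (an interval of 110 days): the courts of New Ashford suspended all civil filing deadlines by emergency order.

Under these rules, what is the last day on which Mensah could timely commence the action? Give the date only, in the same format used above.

The claim did not accrue until Mensah discovered the injury on 16 October 2021; the 22 February 2018 act date does not start the clock under the stated rule.
Adding the 4 years base period to 16 October 2021 gives a deadline of 16 October 2025, before any tolling.
The period was tolled for 347 days by the pending criminal prosecution (15 March 2023 to 25 February 2024), pushing the deadline to 28 September 2026.
Because the defendant's absence from the jurisdiction ran from 13 March 2024 to 3 December 2024, the deadline is extended by 265 days to 20 June 2027.
The period was tolled for 110 days by the emergency suspension of filing deadlines (13 September 2025 to 1 January 2026), pushing the deadline to 8 October 2027.
Although the plaintiff's incapacity ran from 29 June 2022 to 7 November 2022, the stated rules do not make that a tolling event, so it is disregarded.

8 October 2027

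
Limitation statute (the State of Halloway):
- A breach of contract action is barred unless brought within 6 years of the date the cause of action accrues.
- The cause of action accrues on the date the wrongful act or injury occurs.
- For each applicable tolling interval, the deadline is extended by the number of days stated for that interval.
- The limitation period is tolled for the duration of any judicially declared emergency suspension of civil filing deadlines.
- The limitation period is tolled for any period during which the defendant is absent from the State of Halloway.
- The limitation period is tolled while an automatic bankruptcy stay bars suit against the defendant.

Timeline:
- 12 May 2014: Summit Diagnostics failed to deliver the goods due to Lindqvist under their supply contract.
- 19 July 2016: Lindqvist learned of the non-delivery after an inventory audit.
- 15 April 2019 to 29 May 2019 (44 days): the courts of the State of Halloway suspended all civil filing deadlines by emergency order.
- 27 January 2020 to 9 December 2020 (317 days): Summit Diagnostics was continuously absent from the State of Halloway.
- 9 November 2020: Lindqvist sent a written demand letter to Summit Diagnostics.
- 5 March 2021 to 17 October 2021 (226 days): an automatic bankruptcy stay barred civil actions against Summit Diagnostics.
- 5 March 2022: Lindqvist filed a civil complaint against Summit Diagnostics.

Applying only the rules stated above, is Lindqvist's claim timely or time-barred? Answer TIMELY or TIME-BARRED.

Because the rule ties accrual to occurrence, the claim accrued on 12 May 2014, not on the 19 July 2016 discovery date.
The untolled deadline — 6 years after 12 May 2014 — is 12 May 2020.
Because the emergency suspension of filing deadlines ran from 15 April 2019 to 29 May 2019, the deadline is extended by 44 days to 25 June 2020.
The defendant's absence from the jurisdiction from 27 January 2020 to 9 December 2020 tolled the period for 317 days, extending the deadline to 8 May 2021.
Because the automatic bankruptcy stay ran from 5 March 2021 to 17 October 2021, the deadline is extended by 226 days to 20 December 2021.
The other events in the timeline have no effect on the limitation period under the stated rules.
The 5 March 2022 filing falls after the 20 December 2021 deadline; the claim is time-barred.

TIME-BARRED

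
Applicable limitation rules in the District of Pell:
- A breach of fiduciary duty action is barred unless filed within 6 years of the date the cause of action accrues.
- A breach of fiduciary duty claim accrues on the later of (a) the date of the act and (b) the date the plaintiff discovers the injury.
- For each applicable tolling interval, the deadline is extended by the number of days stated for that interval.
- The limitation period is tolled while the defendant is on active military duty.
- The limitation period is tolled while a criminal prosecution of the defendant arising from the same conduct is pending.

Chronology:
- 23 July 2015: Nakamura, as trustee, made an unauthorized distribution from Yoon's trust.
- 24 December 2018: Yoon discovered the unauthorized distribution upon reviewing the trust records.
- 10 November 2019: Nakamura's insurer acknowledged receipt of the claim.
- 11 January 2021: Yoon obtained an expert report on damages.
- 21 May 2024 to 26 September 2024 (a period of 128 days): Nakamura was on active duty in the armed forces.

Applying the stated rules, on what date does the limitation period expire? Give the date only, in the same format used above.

1 May 2025

Taking the later of the act (23 July 2015) and discovery (24 December 2018), the claim accrued on 24 December 2018.
The untolled deadline — 6 years after 24 December 2018 — is 24 December 2024.
The defendant's active military service from 21 May 2024 to 26 September 2024 tolled the period for 128 days, extending the deadline to 1 May 2025.
None of the other events listed affects the running of the period under the stated rules.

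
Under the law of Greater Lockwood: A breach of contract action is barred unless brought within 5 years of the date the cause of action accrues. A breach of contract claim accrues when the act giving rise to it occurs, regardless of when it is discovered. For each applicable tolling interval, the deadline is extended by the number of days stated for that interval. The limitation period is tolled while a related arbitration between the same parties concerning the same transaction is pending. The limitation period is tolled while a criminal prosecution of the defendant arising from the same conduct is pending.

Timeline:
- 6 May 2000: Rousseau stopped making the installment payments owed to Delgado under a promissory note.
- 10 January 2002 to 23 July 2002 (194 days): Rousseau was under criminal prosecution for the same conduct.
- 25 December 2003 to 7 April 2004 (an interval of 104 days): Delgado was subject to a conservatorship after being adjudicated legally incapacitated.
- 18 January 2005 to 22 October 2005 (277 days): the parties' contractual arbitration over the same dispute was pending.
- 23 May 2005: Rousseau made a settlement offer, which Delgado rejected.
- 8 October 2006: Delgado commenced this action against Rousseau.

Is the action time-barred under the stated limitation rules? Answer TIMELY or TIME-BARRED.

The claim accrued on 6 May 2000, when the wrongful act occurred.
The untolled deadline — 5 years after 6 May 2000 — is 6 May 2005.
The period was tolled for 194 days by the pending criminal prosecution (10 January 2002 to 23 July 2002), pushing the deadline to 16 November 2005.
The pending related arbitration from 18 January 2005 to 22 October 2005 tolled the period for 277 days, extending the deadline to 20 August 2006.
Although the plaintiff's incapacity ran from 25 December 2003 to 7 April 2004, the stated rules do not make that a tolling event, so it is disregarded.
Nothing else in the chronology tolls or restarts the period.
Filing on 8 October 2006 missed the 20 August 2006 deadline — the action is time-barred.

TIME-BARRED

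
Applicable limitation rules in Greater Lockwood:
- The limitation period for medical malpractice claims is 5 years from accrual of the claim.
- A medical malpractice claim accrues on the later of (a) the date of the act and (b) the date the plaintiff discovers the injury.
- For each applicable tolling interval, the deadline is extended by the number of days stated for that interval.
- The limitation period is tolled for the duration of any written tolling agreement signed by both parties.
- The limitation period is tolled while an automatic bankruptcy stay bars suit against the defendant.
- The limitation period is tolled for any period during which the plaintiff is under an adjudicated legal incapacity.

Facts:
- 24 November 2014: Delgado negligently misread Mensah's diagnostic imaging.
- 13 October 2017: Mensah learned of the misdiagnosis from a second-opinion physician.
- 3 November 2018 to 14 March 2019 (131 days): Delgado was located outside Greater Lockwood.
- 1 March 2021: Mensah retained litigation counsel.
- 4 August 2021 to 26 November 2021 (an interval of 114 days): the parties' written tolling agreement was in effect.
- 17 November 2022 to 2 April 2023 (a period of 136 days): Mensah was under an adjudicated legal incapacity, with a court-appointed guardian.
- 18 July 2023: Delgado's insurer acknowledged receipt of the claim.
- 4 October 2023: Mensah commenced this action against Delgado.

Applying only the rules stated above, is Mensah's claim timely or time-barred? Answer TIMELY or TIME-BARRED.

TIME-BARRED

Because discovery on 13 October 2017 post-dates the 24 November 2014 act, accrual under the later-of rule falls on 13 October 2017.
5 years from 13 October 2017 is 13 October 2022.
The period was tolled for 114 days by the written tolling agreement (4 August 2021 to 26 November 2021), pushing the deadline to 4 February 2023.
The period was tolled for 136 days by the plaintiff's legal incapacity (17 November 2022 to 2 April 2023), pushing the deadline to 20 June 2023.
No stated provision tolls the period for the defendant's absence, so the interval from 3 November 2018 to 14 March 2019 has no effect on the deadline.
Nothing else in the chronology tolls or restarts the period.
Mensah filed on 4 October 2023, after the 20 June 2023 deadline, so the action is time-barred.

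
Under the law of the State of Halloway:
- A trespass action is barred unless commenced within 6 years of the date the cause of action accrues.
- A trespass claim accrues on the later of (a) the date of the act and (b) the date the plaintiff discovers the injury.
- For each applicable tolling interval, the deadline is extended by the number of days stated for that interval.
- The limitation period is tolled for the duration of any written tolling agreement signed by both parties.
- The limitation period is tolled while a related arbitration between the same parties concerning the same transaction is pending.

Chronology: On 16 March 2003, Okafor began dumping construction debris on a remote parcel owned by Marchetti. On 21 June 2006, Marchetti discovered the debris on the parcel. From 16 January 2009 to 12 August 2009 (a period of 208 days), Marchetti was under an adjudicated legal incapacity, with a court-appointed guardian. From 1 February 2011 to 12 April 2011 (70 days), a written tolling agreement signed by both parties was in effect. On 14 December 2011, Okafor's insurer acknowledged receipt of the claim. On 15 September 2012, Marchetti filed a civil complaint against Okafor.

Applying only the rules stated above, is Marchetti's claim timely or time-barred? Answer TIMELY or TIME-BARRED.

TIME-BARRED

Taking the later of the act (16 March 2003) and discovery (21 June 2006), the claim accrued on 21 June 2006.
Adding the 6 years base period to 21 June 2006 gives a deadline of 21 June 2012, before any tolling.
The period was tolled for 70 days by the written tolling agreement (1 February 2011 to 12 April 2011), pushing the deadline to 30 August 2012.
Although the plaintiff's incapacity ran from 16 January 2009 to 12 August 2009, the stated rules do not make that a tolling event, so it is disregarded.
The other events in the timeline have no effect on the limitation period under the stated rules.
The 15 September 2012 filing falls after the 30 August 2012 deadline; the claim is time-barred.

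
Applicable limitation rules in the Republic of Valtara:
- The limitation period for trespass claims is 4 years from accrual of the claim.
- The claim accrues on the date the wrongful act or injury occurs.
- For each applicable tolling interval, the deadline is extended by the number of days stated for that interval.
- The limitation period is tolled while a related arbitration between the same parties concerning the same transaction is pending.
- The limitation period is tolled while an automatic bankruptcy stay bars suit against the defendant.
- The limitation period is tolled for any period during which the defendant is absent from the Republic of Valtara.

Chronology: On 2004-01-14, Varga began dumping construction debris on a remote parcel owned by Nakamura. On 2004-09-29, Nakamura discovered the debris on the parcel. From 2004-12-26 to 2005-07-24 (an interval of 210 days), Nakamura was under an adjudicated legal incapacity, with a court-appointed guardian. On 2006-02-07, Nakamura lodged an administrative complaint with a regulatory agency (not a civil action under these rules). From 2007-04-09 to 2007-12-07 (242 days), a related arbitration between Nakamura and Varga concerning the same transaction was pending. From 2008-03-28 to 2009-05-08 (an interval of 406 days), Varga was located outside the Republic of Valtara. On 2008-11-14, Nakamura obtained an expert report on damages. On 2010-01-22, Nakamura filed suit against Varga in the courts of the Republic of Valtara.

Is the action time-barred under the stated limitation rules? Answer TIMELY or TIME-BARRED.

Accrual is governed by the date of the act, so the period began to run on 2004-01-14; the later discovery on 2004-09-29 is irrelevant under the stated rule.
4 years from 2004-01-14 is 2008-01-14.
Because the pending related arbitration ran from 2007-04-09 to 2007-12-07, the deadline is extended by 242 days to 2008-09-12.
Because the defendant's absence from the jurisdiction ran from 2008-03-28 to 2009-05-08, the deadline is extended by 406 days to 2009-10-23.
No stated provision tolls the period for the plaintiff's incapacity, so the interval from 2004-12-26 to 2005-07-24 has no effect on the deadline.
None of the other events listed affects the running of the period under the stated rules.
Filing on 2010-01-22 missed the 2009-10-23 deadline — the action is time-barred.

TIME-BARRED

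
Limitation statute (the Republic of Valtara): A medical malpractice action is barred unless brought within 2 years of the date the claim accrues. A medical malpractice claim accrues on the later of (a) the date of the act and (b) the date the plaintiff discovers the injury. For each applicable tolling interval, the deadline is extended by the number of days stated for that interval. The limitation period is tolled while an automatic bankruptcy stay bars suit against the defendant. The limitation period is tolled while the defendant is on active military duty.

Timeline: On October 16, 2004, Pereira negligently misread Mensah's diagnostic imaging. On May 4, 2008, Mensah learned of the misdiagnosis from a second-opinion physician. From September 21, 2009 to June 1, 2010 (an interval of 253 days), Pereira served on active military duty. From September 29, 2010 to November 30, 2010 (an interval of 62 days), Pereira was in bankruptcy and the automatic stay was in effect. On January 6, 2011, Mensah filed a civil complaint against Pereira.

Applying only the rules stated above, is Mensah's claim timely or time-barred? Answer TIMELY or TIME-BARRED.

TIMELY

Because discovery on May 4, 2008 post-dates the October 16, 2004 act, accrual under the later-of rule falls on May 4, 2008.
The untolled deadline — 2 years after May 4, 2008 — is May 4, 2010.
The defendant's active military service from September 21, 2009 to June 1, 2010 tolled the period for 253 days, extending the deadline to January 12, 2011.
The automatic bankruptcy stay from September 29, 2010 to November 30, 2010 tolled the period for 62 days, extending the deadline to March 15, 2011.
Mensah filed on January 6, 2011, before the March 15, 2011 deadline, so the action is timely.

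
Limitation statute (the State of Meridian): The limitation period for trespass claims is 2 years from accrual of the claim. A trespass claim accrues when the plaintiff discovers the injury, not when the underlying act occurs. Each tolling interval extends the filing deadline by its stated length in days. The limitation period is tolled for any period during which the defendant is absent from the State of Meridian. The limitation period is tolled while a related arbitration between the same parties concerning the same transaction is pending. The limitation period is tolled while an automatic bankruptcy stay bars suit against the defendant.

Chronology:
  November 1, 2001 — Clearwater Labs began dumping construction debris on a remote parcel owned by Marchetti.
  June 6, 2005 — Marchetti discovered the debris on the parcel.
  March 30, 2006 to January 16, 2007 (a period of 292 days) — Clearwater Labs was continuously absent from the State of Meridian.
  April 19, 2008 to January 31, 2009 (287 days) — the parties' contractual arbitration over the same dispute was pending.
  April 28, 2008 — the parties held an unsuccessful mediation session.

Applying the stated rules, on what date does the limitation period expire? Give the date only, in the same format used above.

The claim did not accrue until Marchetti discovered the injury on June 6, 2005; the November 1, 2001 act date does not start the clock under the stated rule.
The untolled deadline — 2 years after June 6, 2005 — is June 6, 2007.
Because the defendant's absence from the jurisdiction ran from March 30, 2006 to January 16, 2007, the deadline is extended by 292 days to March 24, 2008.
By the time the pending related arbitration began on April 19, 2008, the limitation period had already expired on March 24, 2008; that interval cannot revive it.
Nothing else in the chronology tolls or restarts the period.

March 24, 2008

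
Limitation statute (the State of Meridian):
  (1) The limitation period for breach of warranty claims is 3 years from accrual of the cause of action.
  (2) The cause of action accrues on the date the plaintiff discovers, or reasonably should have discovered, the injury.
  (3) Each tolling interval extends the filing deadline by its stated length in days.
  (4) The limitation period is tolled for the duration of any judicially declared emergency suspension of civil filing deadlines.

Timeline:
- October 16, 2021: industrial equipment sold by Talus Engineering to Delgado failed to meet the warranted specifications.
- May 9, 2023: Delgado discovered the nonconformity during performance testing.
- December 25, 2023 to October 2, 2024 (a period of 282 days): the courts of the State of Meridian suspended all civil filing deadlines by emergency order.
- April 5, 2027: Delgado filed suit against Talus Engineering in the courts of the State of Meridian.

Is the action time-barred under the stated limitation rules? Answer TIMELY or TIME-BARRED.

TIME-BARRED

Under the discovery rule, the claim accrued on May 9, 2023, when Delgado discovered the injury — not on the October 16, 2021 date of the underlying act.
3 years from May 9, 2023 is May 9, 2026.
Because the emergency suspension of filing deadlines ran from December 25, 2023 to October 2, 2024, the deadline is extended by 282 days to February 15, 2027.
Delgado filed on April 5, 2027, after the February 15, 2027 deadline, so the action is time-barred.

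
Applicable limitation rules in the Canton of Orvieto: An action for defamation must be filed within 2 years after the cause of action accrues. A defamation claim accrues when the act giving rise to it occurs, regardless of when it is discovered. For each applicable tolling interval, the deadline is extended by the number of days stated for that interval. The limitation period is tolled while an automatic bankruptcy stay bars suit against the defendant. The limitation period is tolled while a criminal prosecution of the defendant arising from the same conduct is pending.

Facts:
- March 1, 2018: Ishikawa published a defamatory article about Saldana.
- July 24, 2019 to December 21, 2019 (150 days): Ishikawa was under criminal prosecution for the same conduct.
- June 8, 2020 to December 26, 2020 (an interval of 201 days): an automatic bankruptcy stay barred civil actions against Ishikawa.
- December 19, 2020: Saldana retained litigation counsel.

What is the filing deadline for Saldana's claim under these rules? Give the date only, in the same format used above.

February 15, 2021

The limitation period began to run on March 1, 2018.
The untolled deadline — 2 years after March 1, 2018 — is March 1, 2020.
The period was tolled for 150 days by the pending criminal prosecution (July 24, 2019 to December 21, 2019), pushing the deadline to July 29, 2020.
The automatic bankruptcy stay from June 8, 2020 to December 26, 2020 tolled the period for 201 days, extending the deadline to February 15, 2021.
The other events in the timeline have no effect on the limitation period under the stated rules.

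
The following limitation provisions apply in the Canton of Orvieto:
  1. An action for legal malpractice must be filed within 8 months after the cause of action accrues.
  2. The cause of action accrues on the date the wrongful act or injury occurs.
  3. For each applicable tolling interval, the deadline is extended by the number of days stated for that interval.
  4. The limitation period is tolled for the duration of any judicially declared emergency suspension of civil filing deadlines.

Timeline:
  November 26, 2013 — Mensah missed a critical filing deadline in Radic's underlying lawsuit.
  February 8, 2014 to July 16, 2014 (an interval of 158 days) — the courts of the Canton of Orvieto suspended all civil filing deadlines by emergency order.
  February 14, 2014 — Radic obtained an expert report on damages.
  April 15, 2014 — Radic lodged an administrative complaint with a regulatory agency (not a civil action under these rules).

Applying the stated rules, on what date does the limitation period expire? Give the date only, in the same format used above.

The claim accrued on November 26, 2013, when the wrongful act occurred.
Adding the 8 months base period to November 26, 2013 gives a deadline of July 26, 2014, before any tolling.
Because the emergency suspension of filing deadlines ran from February 8, 2014 to July 16, 2014, the deadline is extended by 158 days to December 31, 2014.
None of the other events listed affects the running of the period under the stated rules.

December 31, 2014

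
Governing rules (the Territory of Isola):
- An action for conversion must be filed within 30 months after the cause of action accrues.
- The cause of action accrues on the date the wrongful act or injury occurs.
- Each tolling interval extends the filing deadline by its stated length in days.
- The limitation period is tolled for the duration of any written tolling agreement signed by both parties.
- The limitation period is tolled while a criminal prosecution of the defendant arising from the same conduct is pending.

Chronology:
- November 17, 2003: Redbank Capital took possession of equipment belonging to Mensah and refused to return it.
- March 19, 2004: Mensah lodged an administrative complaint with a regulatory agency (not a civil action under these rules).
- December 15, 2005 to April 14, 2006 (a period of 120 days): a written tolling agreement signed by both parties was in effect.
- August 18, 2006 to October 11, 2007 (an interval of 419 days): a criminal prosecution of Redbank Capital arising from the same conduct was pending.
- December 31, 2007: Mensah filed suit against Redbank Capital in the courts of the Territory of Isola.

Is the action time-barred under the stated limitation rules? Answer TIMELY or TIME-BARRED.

TIME-BARRED

The limitation period began to run on November 17, 2003.
30 months from November 17, 2003 is May 17, 2006.
Because the written tolling agreement ran from December 15, 2005 to April 14, 2006, the deadline is extended by 120 days to September 14, 2006.
The pending criminal prosecution from August 18, 2006 to October 11, 2007 tolled the period for 419 days, extending the deadline to November 7, 2007.
Nothing else in the chronology tolls or restarts the period.
Mensah filed on December 31, 2007, after the November 7, 2007 deadline, so the action is time-barred.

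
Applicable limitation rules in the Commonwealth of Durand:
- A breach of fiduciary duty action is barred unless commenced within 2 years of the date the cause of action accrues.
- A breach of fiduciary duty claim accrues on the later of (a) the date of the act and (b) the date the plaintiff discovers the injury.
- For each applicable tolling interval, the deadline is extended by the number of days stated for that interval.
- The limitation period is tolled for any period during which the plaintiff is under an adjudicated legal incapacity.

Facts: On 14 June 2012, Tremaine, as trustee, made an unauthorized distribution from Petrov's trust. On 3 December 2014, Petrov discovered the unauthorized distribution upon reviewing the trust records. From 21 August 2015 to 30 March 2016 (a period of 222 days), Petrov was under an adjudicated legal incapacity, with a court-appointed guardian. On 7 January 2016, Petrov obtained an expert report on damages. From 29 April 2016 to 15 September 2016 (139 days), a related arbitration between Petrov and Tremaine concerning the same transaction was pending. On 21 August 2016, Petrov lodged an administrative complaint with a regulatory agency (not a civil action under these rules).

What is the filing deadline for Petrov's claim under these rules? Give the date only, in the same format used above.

13 July 2017

The claim accrued on 3 December 2014 — the later of the 14 June 2012 act and the 3 December 2014 discovery.
2 years from 3 December 2014 is 3 December 2016.
Because the plaintiff's legal incapacity ran from 21 August 2015 to 30 March 2016, the deadline is extended by 222 days to 13 July 2017.
Although a pending arbitration ran from 29 April 2016 to 15 September 2016, the stated rules do not make that a tolling event, so it is disregarded.
None of the other events listed affects the running of the period under the stated rules.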